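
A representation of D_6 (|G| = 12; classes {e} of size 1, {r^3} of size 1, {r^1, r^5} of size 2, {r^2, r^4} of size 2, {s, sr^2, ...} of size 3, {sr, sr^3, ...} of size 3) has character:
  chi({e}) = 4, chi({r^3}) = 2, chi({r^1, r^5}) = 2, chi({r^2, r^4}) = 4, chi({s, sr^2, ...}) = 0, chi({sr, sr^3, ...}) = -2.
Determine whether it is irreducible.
Not irreducible (reducible): <chi, chi> = 6 > 1.

Derivation: <chi, chi> = (1/|G|) sum_C |C| * |chi(C)|^2 = (1/12)[1*|4|^2 + 1*|2|^2 + 2*|2|^2 + 2*|4|^2 + 3*|0|^2 + 3*|-2|^2]
  = (1/12)[(16) + (4) + (8) + (32) + (0) + (12)] = 72/12 = 6.
A character is irreducible iff <chi, chi> = 1, so this representation is reducible.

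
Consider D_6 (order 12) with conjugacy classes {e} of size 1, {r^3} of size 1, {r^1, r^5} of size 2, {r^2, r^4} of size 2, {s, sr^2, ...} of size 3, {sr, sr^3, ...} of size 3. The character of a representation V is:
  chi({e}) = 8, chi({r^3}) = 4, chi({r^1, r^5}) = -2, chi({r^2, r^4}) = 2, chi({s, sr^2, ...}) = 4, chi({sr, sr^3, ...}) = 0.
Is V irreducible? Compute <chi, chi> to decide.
Not irreducible (reducible): <chi, chi> = 12 > 1.

Working: <chi, chi> = (1/|G|) sum_C |C| * |chi(C)|^2 = (1/12)[1*|8|^2 + 1*|4|^2 + 2*|-2|^2 + 2*|2|^2 + 3*|4|^2 + 3*|0|^2]
  = (1/12)[(64) + (16) + (8) + (8) + (48) + (0)] = 144/12 = 12.
A character is irreducible iff <chi, chi> = 1, so this representation is reducible.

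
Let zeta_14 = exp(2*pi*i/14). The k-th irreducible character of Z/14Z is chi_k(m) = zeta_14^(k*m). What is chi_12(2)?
chi_12(2) = zeta_14^24 = exp(-4*I*pi/7)

Explanation: chi_12(2) = zeta_14^(12*2) = zeta_14^24. Since zeta_14^14 = 1, this equals zeta_14^10 = exp(2*pi*i*10/14) = exp(-4*I*pi/7).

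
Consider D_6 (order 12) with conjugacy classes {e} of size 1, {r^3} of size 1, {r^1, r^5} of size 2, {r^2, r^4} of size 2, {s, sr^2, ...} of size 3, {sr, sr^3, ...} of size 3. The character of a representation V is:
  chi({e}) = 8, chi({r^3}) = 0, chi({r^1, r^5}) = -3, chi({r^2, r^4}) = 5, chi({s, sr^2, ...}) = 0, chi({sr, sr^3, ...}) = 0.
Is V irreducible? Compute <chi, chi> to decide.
Not irreducible (reducible): <chi, chi> = 11 > 1.

Details: <chi, chi> = (1/|G|) sum_C |C| * |chi(C)|^2 = (1/12)[1*|8|^2 + 1*|0|^2 + 2*|-3|^2 + 2*|5|^2 + 3*|0|^2 + 3*|0|^2]
  = (1/12)[(64) + (0) + (18) + (50) + (0) + (0)] = 132/12 = 11.
A character is irreducible iff <chi, chi> = 1, so this representation is reducible.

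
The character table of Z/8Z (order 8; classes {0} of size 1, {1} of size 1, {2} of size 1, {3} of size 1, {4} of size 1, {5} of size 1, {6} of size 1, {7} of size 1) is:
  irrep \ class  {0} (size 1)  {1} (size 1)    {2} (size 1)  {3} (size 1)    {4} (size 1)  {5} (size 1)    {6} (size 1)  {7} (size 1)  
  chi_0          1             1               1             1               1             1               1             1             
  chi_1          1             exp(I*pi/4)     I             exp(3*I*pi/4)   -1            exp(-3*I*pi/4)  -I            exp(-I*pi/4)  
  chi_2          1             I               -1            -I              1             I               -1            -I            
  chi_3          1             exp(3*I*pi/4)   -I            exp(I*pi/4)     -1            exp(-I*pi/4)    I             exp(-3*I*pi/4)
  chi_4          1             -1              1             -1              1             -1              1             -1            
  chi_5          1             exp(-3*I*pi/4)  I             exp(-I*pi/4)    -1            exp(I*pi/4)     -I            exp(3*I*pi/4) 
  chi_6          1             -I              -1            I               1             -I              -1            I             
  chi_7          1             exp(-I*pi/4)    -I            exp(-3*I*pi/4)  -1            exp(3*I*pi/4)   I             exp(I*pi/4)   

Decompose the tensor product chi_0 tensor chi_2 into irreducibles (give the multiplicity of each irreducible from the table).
chi_0 tensor chi_2 = chi_2 (all other irreducibles have multiplicity 0).

Explanation: The character of a tensor product is the pointwise product (chi_0 * chi_2)(C) = chi_0(C) * chi_2(C):
  {0}: (1)*(1), {1}: (1)*(I), {2}: (1)*(-1), {3}: (1)*(-I), {4}: (1)*(1), {5}: (1)*(I), {6}: (1)*(-1), {7}: (1)*(-I)
so (chi_0 * chi_2) takes values
  {0} -> 1, {1} -> I, {2} -> -1, {3} -> -I, {4} -> 1, {5} -> I, {6} -> -1, {7} -> -I.
Now take the inner product of this character with each irreducible chi from the table, <chi_0*chi_2, chi> = (1/8) sum_C |C| (chi_0*chi_2)(C) conj(chi(C)):
  <chi_0*chi_2, chi_0> = (1/8)[1*(1)*conj(1) + 1*(I)*conj(1) + 1*(-1)*conj(1) + 1*(-I)*conj(1) + 1*(1)*conj(1) + 1*(I)*conj(1) + 1*(-1)*conj(1) + 1*(-I)*conj(1)]
      = (1/8)[(1) + (I) + (-1) + (-I) + (1) + (I) + (-1) + (-I)] = 0/8 = 0
  <chi_0*chi_2, chi_1> = (1/8)[1*(1)*conj(1) + 1*(I)*conj(exp(I*pi/4)) + 1*(-1)*conj(I) + 1*(-I)*conj(exp(3*I*pi/4)) + 1*(1)*conj(-1) + 1*(I)*conj(exp(-3*I*pi/4)) + 1*(-1)*conj(-I) + 1*(-I)*conj(exp(-I*pi/4))]
      = (1/8)[(1) + (exp(I*pi/4)) + (I) + (-exp(-I*pi/4)) + (-1) + (exp(-3*I*pi/4)) + (-I) + (-exp(3*I*pi/4))] = 0/8 = 0
  <chi_0*chi_2, chi_2> = (1/8)[1*(1)*conj(1) + 1*(I)*conj(I) + 1*(-1)*conj(-1) + 1*(-I)*conj(-I) + 1*(1)*conj(1) + 1*(I)*conj(I) + 1*(-1)*conj(-1) + 1*(-I)*conj(-I)]
      = (1/8)[(1) + (1) + (1) + (1) + (1) + (1) + (1) + (1)] = 8/8 = 1
  <chi_0*chi_2, chi_3> = (1/8)[1*(1)*conj(1) + 1*(I)*conj(exp(3*I*pi/4)) + 1*(-1)*conj(-I) + 1*(-I)*conj(exp(I*pi/4)) + 1*(1)*conj(-1) + 1*(I)*conj(exp(-I*pi/4)) + 1*(-1)*conj(I) + 1*(-I)*conj(exp(-3*I*pi/4))]
      = (1/8)[(1) + (exp(-I*pi/4)) + (-I) + (-exp(I*pi/4)) + (-1) + (exp(3*I*pi/4)) + (I) + (-exp(-3*I*pi/4))] = 0/8 = 0
  <chi_0*chi_2, chi_4> = (1/8)[1*(1)*conj(1) + 1*(I)*conj(-1) + 1*(-1)*conj(1) + 1*(-I)*conj(-1) + 1*(1)*conj(1) + 1*(I)*conj(-1) + 1*(-1)*conj(1) + 1*(-I)*conj(-1)]
      = (1/8)[(1) + (-I) + (-1) + (I) + (1) + (-I) + (-1) + (I)] = 0/8 = 0
  <chi_0*chi_2, chi_5> = (1/8)[1*(1)*conj(1) + 1*(I)*conj(exp(-3*I*pi/4)) + 1*(-1)*conj(I) + 1*(-I)*conj(exp(-I*pi/4)) + 1*(1)*conj(-1) + 1*(I)*conj(exp(I*pi/4)) + 1*(-1)*conj(-I) + 1*(-I)*conj(exp(3*I*pi/4))]
      = (1/8)[(1) + (exp(-3*I*pi/4)) + (I) + (-exp(3*I*pi/4)) + (-1) + (exp(I*pi/4)) + (-I) + (-exp(-I*pi/4))] = 0/8 = 0
  <chi_0*chi_2, chi_6> = (1/8)[1*(1)*conj(1) + 1*(I)*conj(-I) + 1*(-1)*conj(-1) + 1*(-I)*conj(I) + 1*(1)*conj(1) + 1*(I)*conj(-I) + 1*(-1)*conj(-1) + 1*(-I)*conj(I)]
      = (1/8)[(1) + (-1) + (1) + (-1) + (1) + (-1) + (1) + (-1)] = 0/8 = 0
  <chi_0*chi_2, chi_7> = (1/8)[1*(1)*conj(1) + 1*(I)*conj(exp(-I*pi/4)) + 1*(-1)*conj(-I) + 1*(-I)*conj(exp(-3*I*pi/4)) + 1*(1)*conj(-1) + 1*(I)*conj(exp(3*I*pi/4)) + 1*(-1)*conj(I) + 1*(-I)*conj(exp(I*pi/4))]
      = (1/8)[(1) + (exp(3*I*pi/4)) + (-I) + (-exp(-3*I*pi/4)) + (-1) + (exp(-I*pi/4)) + (I) + (-exp(I*pi/4))] = 0/8 = 0
(Exp terms are combined using exp(i*s)*conj(exp(i*t)) = exp(i*(s-t)), and sums of them are collapsed using the identity that for every m > 1 the m distinct m-th roots of unity sum to 0, e.g. 1 + exp(2*I*pi/3) + exp(-2*I*pi/3) = 0.)
Hence the multiplicities are chi_2: 1. Dimension check: dim(chi_0)*dim(chi_2) = 1*1 = 1 and sum (mult * dim) = 1*1 = 1.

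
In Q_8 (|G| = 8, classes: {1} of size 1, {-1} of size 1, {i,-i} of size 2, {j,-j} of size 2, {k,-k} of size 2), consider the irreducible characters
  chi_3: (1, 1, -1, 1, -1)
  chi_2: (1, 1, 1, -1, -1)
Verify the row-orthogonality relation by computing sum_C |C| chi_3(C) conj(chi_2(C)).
Sum = 0; so <chi_3, chi_2> = 0 (distinct irreducibles are orthogonal).

Working: Compute term by term over conjugacy classes (|C| * chi_3(C) * conj(chi_2(C))):
  1*(1)*conj(1) + 1*(1)*conj(1) + 2*(-1)*conj(1) + 2*(1)*conj(-1) + 2*(-1)*conj(-1)
  = (1) + (1) + (-2) + (-2) + (2)
  = 0.
Dividing by |G| = 8 gives 0/8 = 0, matching the row-orthogonality relation <chi_3, chi_2> = [chi_3 = chi_2].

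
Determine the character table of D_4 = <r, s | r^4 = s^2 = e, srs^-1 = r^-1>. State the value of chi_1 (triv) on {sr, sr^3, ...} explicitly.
Conjugacy classes: {e} of size 1, {r^2} of size 1, {r^1, r^3} of size 2, {s, sr^2, ...} of size 2, {sr, sr^3, ...} of size 2.
Character table:
  irrep \ class              {e} (size 1)  {r^2} (size 1)  {r^1, r^3} (size 2)  {s, sr^2, ...} (size 2)  {sr, sr^3, ...} (size 2)
  chi_1 (triv)               1             1               1                    1                        1                       
  chi_2 (sign: r->1, s->-1)  1             1               1                    -1                       -1                      
  chi_3 (r->-1, s->1)        1             1               -1                   1                        -1                      
  chi_4 (r->-1, s->-1)       1             1               -1                   -1                       1                       
  chi_5 (2d, j=1)            2             -2              0                    0                        0                       

Spot check: chi_1 (triv) on {sr, sr^3, ...} = 1.

Solution. D_4 has order 2*4 = 8 with 5 conjugacy classes, hence 5 irreducibles. Sum of squared dims 1 + 1 + 1 + 1 + 4 = 8 = |G|. Linear characters come from the abelianisation; the 2-dimensional irreps have character r^k -> 2*cos(2*pi*j*k/4), reflections -> 0.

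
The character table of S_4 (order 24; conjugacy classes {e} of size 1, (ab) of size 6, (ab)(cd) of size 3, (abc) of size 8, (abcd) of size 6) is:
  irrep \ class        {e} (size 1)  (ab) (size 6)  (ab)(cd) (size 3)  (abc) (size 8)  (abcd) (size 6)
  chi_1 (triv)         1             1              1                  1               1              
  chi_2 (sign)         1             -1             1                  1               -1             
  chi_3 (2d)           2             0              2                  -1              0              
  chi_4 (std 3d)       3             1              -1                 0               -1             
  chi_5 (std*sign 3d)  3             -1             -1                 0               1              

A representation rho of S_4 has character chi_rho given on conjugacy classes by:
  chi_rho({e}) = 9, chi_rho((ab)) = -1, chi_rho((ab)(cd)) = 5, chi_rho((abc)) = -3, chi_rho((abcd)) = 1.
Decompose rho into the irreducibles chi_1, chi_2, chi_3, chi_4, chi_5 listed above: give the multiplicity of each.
Multiplicities: chi_1: 0, chi_2: 0, chi_3: 3, chi_4: 0, chi_5: 1.

Working: Use <chi_rho, chi> = (1/|G|) sum_C |C| * chi_rho(C) * conj(chi(C)) with |G| = 24 for each irreducible chi in the table:
  <chi_rho, chi_1> = (1/24)[1*(9)*conj(1) + 6*(-1)*conj(1) + 3*(5)*conj(1) + 8*(-3)*conj(1) + 6*(1)*conj(1)]
      = (1/24)[(9) + (-6) + (15) + (-24) + (6)] = 0/24 = 0
  <chi_rho, chi_2> = (1/24)[1*(9)*conj(1) + 6*(-1)*conj(-1) + 3*(5)*conj(1) + 8*(-3)*conj(1) + 6*(1)*conj(-1)]
      = (1/24)[(9) + (6) + (15) + (-24) + (-6)] = 0/24 = 0
  <chi_rho, chi_3> = (1/24)[1*(9)*conj(2) + 6*(-1)*conj(0) + 3*(5)*conj(2) + 8*(-3)*conj(-1) + 6*(1)*conj(0)]
      = (1/24)[(18) + (0) + (30) + (24) + (0)] = 72/24 = 3
  <chi_rho, chi_4> = (1/24)[1*(9)*conj(3) + 6*(-1)*conj(1) + 3*(5)*conj(-1) + 8*(-3)*conj(0) + 6*(1)*conj(-1)]
      = (1/24)[(27) + (-6) + (-15) + (0) + (-6)] = 0/24 = 0
  <chi_rho, chi_5> = (1/24)[1*(9)*conj(3) + 6*(-1)*conj(-1) + 3*(5)*conj(-1) + 8*(-3)*conj(0) + 6*(1)*conj(1)]
      = (1/24)[(27) + (6) + (-15) + (0) + (6)] = 24/24 = 1
Dimension check: dim(rho) = sum (mult * dim) = 0*1 + 0*1 + 3*2 + 0*3 + 1*3 = 9 = chi_rho(e) = 9.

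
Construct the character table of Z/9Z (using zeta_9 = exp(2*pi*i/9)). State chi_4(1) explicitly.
Character table of Z/9Z (irreps indexed chi_0,...,chi_8 with chi_k(m) = zeta_9^(k*m), zeta_9 = exp(2*pi*i/9)):
  irrep \ class  {0} (size 1)  {1} (size 1)    {2} (size 1)    {3} (size 1)    {4} (size 1)    {5} (size 1)    {6} (size 1)    {7} (size 1)    {8} (size 1)  
  chi_0          1             1               1               1               1               1               1               1               1             
  chi_1          1             exp(2*I*pi/9)   exp(4*I*pi/9)   exp(2*I*pi/3)   exp(8*I*pi/9)   exp(-8*I*pi/9)  exp(-2*I*pi/3)  exp(-4*I*pi/9)  exp(-2*I*pi/9)
  chi_2          1             exp(4*I*pi/9)   exp(8*I*pi/9)   exp(-2*I*pi/3)  exp(-2*I*pi/9)  exp(2*I*pi/9)   exp(2*I*pi/3)   exp(-8*I*pi/9)  exp(-4*I*pi/9)
  chi_3          1             exp(2*I*pi/3)   exp(-2*I*pi/3)  1               exp(2*I*pi/3)   exp(-2*I*pi/3)  1               exp(2*I*pi/3)   exp(-2*I*pi/3)
  chi_4          1             exp(8*I*pi/9)   exp(-2*I*pi/9)  exp(2*I*pi/3)   exp(-4*I*pi/9)  exp(4*I*pi/9)   exp(-2*I*pi/3)  exp(2*I*pi/9)   exp(-8*I*pi/9)
  chi_5          1             exp(-8*I*pi/9)  exp(2*I*pi/9)   exp(-2*I*pi/3)  exp(4*I*pi/9)   exp(-4*I*pi/9)  exp(2*I*pi/3)   exp(-2*I*pi/9)  exp(8*I*pi/9) 
  chi_6          1             exp(-2*I*pi/3)  exp(2*I*pi/3)   1               exp(-2*I*pi/3)  exp(2*I*pi/3)   1               exp(-2*I*pi/3)  exp(2*I*pi/3) 
  chi_7          1             exp(-4*I*pi/9)  exp(-8*I*pi/9)  exp(2*I*pi/3)   exp(2*I*pi/9)   exp(-2*I*pi/9)  exp(-2*I*pi/3)  exp(8*I*pi/9)   exp(4*I*pi/9) 
  chi_8          1             exp(-2*I*pi/9)  exp(-4*I*pi/9)  exp(-2*I*pi/3)  exp(-8*I*pi/9)  exp(8*I*pi/9)   exp(2*I*pi/3)   exp(4*I*pi/9)   exp(2*I*pi/9) 

Spot check: chi_4(1) = zeta_9^(4*1) = zeta_9^4 = exp(8*I*pi/9).

Argument: Z/9Z is abelian, so all 9 irreducible complex representations are 1-dimensional. They are given by chi_k(m) = zeta_9^(k*m) for k = 0,...,8. Row orthogonality: sum_m chi_k(m) conj(chi_l(m)) = 9 * [k = l].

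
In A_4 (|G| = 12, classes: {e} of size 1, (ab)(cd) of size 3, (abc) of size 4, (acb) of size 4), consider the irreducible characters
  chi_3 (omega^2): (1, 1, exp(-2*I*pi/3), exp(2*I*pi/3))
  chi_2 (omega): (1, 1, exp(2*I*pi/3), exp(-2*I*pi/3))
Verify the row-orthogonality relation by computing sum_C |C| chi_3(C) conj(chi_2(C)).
Sum = 0; so <chi_3, chi_2> = 0 (distinct irreducibles are orthogonal).

Compute term by term over conjugacy classes (|C| * chi_3(C) * conj(chi_2(C))):
  1*(1)*conj(1) + 3*(1)*conj(1) + 4*(exp(-2*I*pi/3))*conj(exp(2*I*pi/3)) + 4*(exp(2*I*pi/3))*conj(exp(-2*I*pi/3))
  = (1) + (3) + (4*exp(2*I*pi/3)) + (4*exp(-2*I*pi/3))
  = 0.
(Exp terms are combined using exp(i*s)*conj(exp(i*t)) = exp(i*(s-t)), and sums of them are collapsed using the identity that for every m > 1 the m distinct m-th roots of unity sum to 0, e.g. 1 + exp(2*I*pi/3) + exp(-2*I*pi/3) = 0.)
Dividing by |G| = 12 gives 0/12 = 0, matching the row-orthogonality relation <chi_3, chi_2> = [chi_3 = chi_2].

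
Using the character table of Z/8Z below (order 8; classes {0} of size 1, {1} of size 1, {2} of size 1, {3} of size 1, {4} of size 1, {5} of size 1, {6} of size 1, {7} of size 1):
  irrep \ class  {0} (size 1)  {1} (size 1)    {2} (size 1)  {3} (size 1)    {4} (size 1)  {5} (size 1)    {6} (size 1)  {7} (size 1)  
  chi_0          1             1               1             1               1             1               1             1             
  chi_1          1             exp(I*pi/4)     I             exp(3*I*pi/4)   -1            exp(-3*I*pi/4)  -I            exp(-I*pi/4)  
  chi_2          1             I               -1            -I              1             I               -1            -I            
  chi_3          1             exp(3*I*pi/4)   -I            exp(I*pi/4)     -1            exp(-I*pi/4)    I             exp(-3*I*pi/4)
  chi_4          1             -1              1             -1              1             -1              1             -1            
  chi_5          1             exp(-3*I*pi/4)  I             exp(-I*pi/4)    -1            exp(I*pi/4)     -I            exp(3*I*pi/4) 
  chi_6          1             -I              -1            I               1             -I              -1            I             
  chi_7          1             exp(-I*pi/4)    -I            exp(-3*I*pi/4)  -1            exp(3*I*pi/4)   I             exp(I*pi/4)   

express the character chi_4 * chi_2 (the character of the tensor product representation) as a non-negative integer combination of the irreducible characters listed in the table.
chi_4 tensor chi_2 = chi_6 (all other irreducibles have multiplicity 0).

Working: The character of a tensor product is the pointwise product (chi_4 * chi_2)(C) = chi_4(C) * chi_2(C):
  {0}: (1)*(1), {1}: (-1)*(I), {2}: (1)*(-1), {3}: (-1)*(-I), {4}: (1)*(1), {5}: (-1)*(I), {6}: (1)*(-1), {7}: (-1)*(-I)
so (chi_4 * chi_2) takes values
  {0} -> 1, {1} -> -I, {2} -> -1, {3} -> I, {4} -> 1, {5} -> -I, {6} -> -1, {7} -> I.
Now take the inner product of this character with each irreducible chi from the table, <chi_4*chi_2, chi> = (1/8) sum_C |C| (chi_4*chi_2)(C) conj(chi(C)):
  <chi_4*chi_2, chi_0> = (1/8)[1*(1)*conj(1) + 1*(-I)*conj(1) + 1*(-1)*conj(1) + 1*(I)*conj(1) + 1*(1)*conj(1) + 1*(-I)*conj(1) + 1*(-1)*conj(1) + 1*(I)*conj(1)]
      = (1/8)[(1) + (-I) + (-1) + (I) + (1) + (-I) + (-1) + (I)] = 0/8 = 0
  <chi_4*chi_2, chi_1> = (1/8)[1*(1)*conj(1) + 1*(-I)*conj(exp(I*pi/4)) + 1*(-1)*conj(I) + 1*(I)*conj(exp(3*I*pi/4)) + 1*(1)*conj(-1) + 1*(-I)*conj(exp(-3*I*pi/4)) + 1*(-1)*conj(-I) + 1*(I)*conj(exp(-I*pi/4))]
      = (1/8)[(1) + (-exp(I*pi/4)) + (I) + (exp(-I*pi/4)) + (-1) + (-exp(-3*I*pi/4)) + (-I) + (exp(3*I*pi/4))] = 0/8 = 0
  <chi_4*chi_2, chi_2> = (1/8)[1*(1)*conj(1) + 1*(-I)*conj(I) + 1*(-1)*conj(-1) + 1*(I)*conj(-I) + 1*(1)*conj(1) + 1*(-I)*conj(I) + 1*(-1)*conj(-1) + 1*(I)*conj(-I)]
      = (1/8)[(1) + (-1) + (1) + (-1) + (1) + (-1) + (1) + (-1)] = 0/8 = 0
  <chi_4*chi_2, chi_3> = (1/8)[1*(1)*conj(1) + 1*(-I)*conj(exp(3*I*pi/4)) + 1*(-1)*conj(-I) + 1*(I)*conj(exp(I*pi/4)) + 1*(1)*conj(-1) + 1*(-I)*conj(exp(-I*pi/4)) + 1*(-1)*conj(I) + 1*(I)*conj(exp(-3*I*pi/4))]
      = (1/8)[(1) + (-exp(-I*pi/4)) + (-I) + (exp(I*pi/4)) + (-1) + (-exp(3*I*pi/4)) + (I) + (exp(-3*I*pi/4))] = 0/8 = 0
  <chi_4*chi_2, chi_4> = (1/8)[1*(1)*conj(1) + 1*(-I)*conj(-1) + 1*(-1)*conj(1) + 1*(I)*conj(-1) + 1*(1)*conj(1) + 1*(-I)*conj(-1) + 1*(-1)*conj(1) + 1*(I)*conj(-1)]
      = (1/8)[(1) + (I) + (-1) + (-I) + (1) + (I) + (-1) + (-I)] = 0/8 = 0
  <chi_4*chi_2, chi_5> = (1/8)[1*(1)*conj(1) + 1*(-I)*conj(exp(-3*I*pi/4)) + 1*(-1)*conj(I) + 1*(I)*conj(exp(-I*pi/4)) + 1*(1)*conj(-1) + 1*(-I)*conj(exp(I*pi/4)) + 1*(-1)*conj(-I) + 1*(I)*conj(exp(3*I*pi/4))]
      = (1/8)[(1) + (-exp(-3*I*pi/4)) + (I) + (exp(3*I*pi/4)) + (-1) + (-exp(I*pi/4)) + (-I) + (exp(-I*pi/4))] = 0/8 = 0
  <chi_4*chi_2, chi_6> = (1/8)[1*(1)*conj(1) + 1*(-I)*conj(-I) + 1*(-1)*conj(-1) + 1*(I)*conj(I) + 1*(1)*conj(1) + 1*(-I)*conj(-I) + 1*(-1)*conj(-1) + 1*(I)*conj(I)]
      = (1/8)[(1) + (1) + (1) + (1) + (1) + (1) + (1) + (1)] = 8/8 = 1
  <chi_4*chi_2, chi_7> = (1/8)[1*(1)*conj(1) + 1*(-I)*conj(exp(-I*pi/4)) + 1*(-1)*conj(-I) + 1*(I)*conj(exp(-3*I*pi/4)) + 1*(1)*conj(-1) + 1*(-I)*conj(exp(3*I*pi/4)) + 1*(-1)*conj(I) + 1*(I)*conj(exp(I*pi/4))]
      = (1/8)[(1) + (-exp(3*I*pi/4)) + (-I) + (exp(-3*I*pi/4)) + (-1) + (-exp(-I*pi/4)) + (I) + (exp(I*pi/4))] = 0/8 = 0
(Exp terms are combined using exp(i*s)*conj(exp(i*t)) = exp(i*(s-t)), and sums of them are collapsed using the identity that for every m > 1 the m distinct m-th roots of unity sum to 0, e.g. 1 + exp(2*I*pi/3) + exp(-2*I*pi/3) = 0.)
Hence the multiplicities are chi_6: 1. Dimension check: dim(chi_4)*dim(chi_2) = 1*1 = 1 and sum (mult * dim) = 1*1 = 1.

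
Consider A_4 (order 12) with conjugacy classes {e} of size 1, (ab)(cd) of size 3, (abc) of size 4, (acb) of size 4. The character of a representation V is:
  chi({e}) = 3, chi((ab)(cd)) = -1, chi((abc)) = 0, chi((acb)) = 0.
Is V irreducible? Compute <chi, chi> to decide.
Irreducible: <chi, chi> = 1.

<chi, chi> = (1/|G|) sum_C |C| * |chi(C)|^2 = (1/12)[1*|3|^2 + 3*|-1|^2 + 4*|0|^2 + 4*|0|^2]
  = (1/12)[(9) + (3) + (0) + (0)] = 12/12 = 1.
(Exp terms are combined using exp(i*s)*conj(exp(i*t)) = exp(i*(s-t)), and sums of them are collapsed using the identity that for every m > 1 the m distinct m-th roots of unity sum to 0, e.g. 1 + exp(2*I*pi/3) + exp(-2*I*pi/3) = 0.)
A character is irreducible iff <chi, chi> = 1, so this representation is irreducible.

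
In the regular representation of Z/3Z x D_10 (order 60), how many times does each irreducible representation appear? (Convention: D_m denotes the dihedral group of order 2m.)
Each irreducible V_i of dimension d_i appears with multiplicity d_i, i.e. rho_reg = (direct sum over all irreducibles V_i) d_i V_i. The irreducible dimensions for Z/3Z x D_10 are 1, 1, 1, 1, 1, 1, 1, 1, 1, 1, 1, 1, 2, 2, 2, 2, 2, 2, 2, 2, 2, 2, 2, 2: 12 irreducibles of dimension 1, each with multiplicity 1; 12 irreducibles of dimension 2, each with multiplicity 2. Total dimension 12*1*1 + 12*2*2 = 60 = |G|.

Proof sketch: General theorem: in the regular representation of a finite group G, each irreducible appears with multiplicity equal to its dimension. Check: dim(rho_reg) = sum d_i^2 = 1 + 1 + 1 + 1 + 1 + 1 + 1 + 1 + 1 + 1 + 1 + 1 + 4 + 4 + 4 + 4 + 4 + 4 + 4 + 4 + 4 + 4 + 4 + 4 = 60 = |G|.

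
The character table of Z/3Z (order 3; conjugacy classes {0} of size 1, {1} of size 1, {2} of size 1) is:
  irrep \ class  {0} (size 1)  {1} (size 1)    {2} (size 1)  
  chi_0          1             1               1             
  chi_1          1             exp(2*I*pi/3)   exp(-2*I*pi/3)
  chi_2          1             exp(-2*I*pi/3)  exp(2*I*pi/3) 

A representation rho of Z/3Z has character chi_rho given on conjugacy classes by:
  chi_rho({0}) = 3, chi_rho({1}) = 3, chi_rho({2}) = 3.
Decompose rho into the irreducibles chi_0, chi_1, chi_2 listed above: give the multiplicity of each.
Multiplicities: chi_0: 3, chi_1: 0, chi_2: 0.

Justification: Use <chi_rho, chi> = (1/|G|) sum_C |C| * chi_rho(C) * conj(chi(C)) with |G| = 3 for each irreducible chi in the table:
  <chi_rho, chi_0> = (1/3)[1*(3)*conj(1) + 1*(3)*conj(1) + 1*(3)*conj(1)]
      = (1/3)[(3) + (3) + (3)] = 9/3 = 3
  <chi_rho, chi_1> = (1/3)[1*(3)*conj(1) + 1*(3)*conj(exp(2*I*pi/3)) + 1*(3)*conj(exp(-2*I*pi/3))]
      = (1/3)[(3) + (3*exp(-2*I*pi/3)) + (3*exp(2*I*pi/3))] = 0/3 = 0
  <chi_rho, chi_2> = (1/3)[1*(3)*conj(1) + 1*(3)*conj(exp(-2*I*pi/3)) + 1*(3)*conj(exp(2*I*pi/3))]
      = (1/3)[(3) + (3*exp(2*I*pi/3)) + (3*exp(-2*I*pi/3))] = 0/3 = 0
(Exp terms are combined using exp(i*s)*conj(exp(i*t)) = exp(i*(s-t)), and sums of them are collapsed using the identity that for every m > 1 the m distinct m-th roots of unity sum to 0, e.g. 1 + exp(2*I*pi/3) + exp(-2*I*pi/3) = 0.)
Dimension check: dim(rho) = sum (mult * dim) = 3*1 + 0*1 + 0*1 = 3 = chi_rho(e) = 3.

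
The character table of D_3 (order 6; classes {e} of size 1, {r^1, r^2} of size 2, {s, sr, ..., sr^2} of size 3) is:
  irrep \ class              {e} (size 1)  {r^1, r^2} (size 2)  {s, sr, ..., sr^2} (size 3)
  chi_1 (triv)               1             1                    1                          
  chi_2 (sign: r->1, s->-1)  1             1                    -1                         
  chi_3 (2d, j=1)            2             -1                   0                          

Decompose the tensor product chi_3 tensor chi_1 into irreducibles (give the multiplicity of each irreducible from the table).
chi_3 tensor chi_1 = chi_3 (all other irreducibles have multiplicity 0).

Explanation: The character of a tensor product is the pointwise product (chi_3 * chi_1)(C) = chi_3(C) * chi_1(C):
  {e}: (2)*(1), {r^1, r^2}: (-1)*(1), {s, sr, ..., sr^2}: (0)*(1)
so (chi_3 * chi_1) takes values
  {e} -> 2, {r^1, r^2} -> -1, {s, sr, ..., sr^2} -> 0.
Now take the inner product of this character with each irreducible chi from the table, <chi_3*chi_1, chi> = (1/6) sum_C |C| (chi_3*chi_1)(C) conj(chi(C)):
  <chi_3*chi_1, chi_1> = (1/6)[1*(2)*conj(1) + 2*(-1)*conj(1) + 3*(0)*conj(1)]
      = (1/6)[(2) + (-2) + (0)] = 0/6 = 0
  <chi_3*chi_1, chi_2> = (1/6)[1*(2)*conj(1) + 2*(-1)*conj(1) + 3*(0)*conj(-1)]
      = (1/6)[(2) + (-2) + (0)] = 0/6 = 0
  <chi_3*chi_1, chi_3> = (1/6)[1*(2)*conj(2) + 2*(-1)*conj(-1) + 3*(0)*conj(0)]
      = (1/6)[(4) + (2) + (0)] = 6/6 = 1
Hence the multiplicities are chi_3: 1. Dimension check: dim(chi_3)*dim(chi_1) = 2*1 = 2 and sum (mult * dim) = 1*2 = 2.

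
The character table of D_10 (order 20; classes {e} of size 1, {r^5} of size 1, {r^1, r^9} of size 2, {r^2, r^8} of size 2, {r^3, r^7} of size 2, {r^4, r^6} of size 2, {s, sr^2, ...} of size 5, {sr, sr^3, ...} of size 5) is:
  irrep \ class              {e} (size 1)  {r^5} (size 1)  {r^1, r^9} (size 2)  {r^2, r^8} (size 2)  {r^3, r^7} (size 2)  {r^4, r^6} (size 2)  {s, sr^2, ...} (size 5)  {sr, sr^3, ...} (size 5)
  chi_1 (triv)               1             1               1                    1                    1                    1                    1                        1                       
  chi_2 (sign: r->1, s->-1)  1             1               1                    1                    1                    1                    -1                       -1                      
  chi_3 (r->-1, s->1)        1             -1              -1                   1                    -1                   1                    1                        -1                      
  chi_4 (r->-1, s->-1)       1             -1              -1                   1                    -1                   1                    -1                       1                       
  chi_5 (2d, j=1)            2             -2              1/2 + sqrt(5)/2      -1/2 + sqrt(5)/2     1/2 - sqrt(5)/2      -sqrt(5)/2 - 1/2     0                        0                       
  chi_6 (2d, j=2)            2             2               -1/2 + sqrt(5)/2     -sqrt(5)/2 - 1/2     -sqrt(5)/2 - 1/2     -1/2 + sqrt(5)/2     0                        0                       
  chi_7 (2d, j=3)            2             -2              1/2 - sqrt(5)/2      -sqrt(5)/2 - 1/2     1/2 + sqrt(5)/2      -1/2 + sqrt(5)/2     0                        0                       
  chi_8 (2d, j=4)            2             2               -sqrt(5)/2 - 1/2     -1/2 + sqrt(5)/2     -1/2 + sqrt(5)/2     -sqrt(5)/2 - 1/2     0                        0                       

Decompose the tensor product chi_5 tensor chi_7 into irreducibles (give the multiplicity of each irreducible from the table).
chi_5 tensor chi_7 = chi_6 + chi_8 (all other irreducibles have multiplicity 0).

Justification: The character of a tensor product is the pointwise product (chi_5 * chi_7)(C) = chi_5(C) * chi_7(C):
  {e}: (2)*(2), {r^5}: (-2)*(-2), {r^1, r^9}: (1/2 + sqrt(5)/2)*(1/2 - sqrt(5)/2), {r^2, r^8}: (-1/2 + sqrt(5)/2)*(-sqrt(5)/2 - 1/2), {r^3, r^7}: (1/2 - sqrt(5)/2)*(1/2 + sqrt(5)/2), {r^4, r^6}: (-sqrt(5)/2 - 1/2)*(-1/2 + sqrt(5)/2), {s, sr^2, ...}: (0)*(0), {sr, sr^3, ...}: (0)*(0)
so (chi_5 * chi_7) takes values
  {e} -> 4, {r^5} -> 4, {r^1, r^9} -> -1, {r^2, r^8} -> -1, {r^3, r^7} -> -1, {r^4, r^6} -> -1, {s, sr^2, ...} -> 0, {sr, sr^3, ...} -> 0.
Now take the inner product of this character with each irreducible chi from the table, <chi_5*chi_7, chi> = (1/20) sum_C |C| (chi_5*chi_7)(C) conj(chi(C)):
  <chi_5*chi_7, chi_1> = (1/20)[1*(4)*conj(1) + 1*(4)*conj(1) + 2*(-1)*conj(1) + 2*(-1)*conj(1) + 2*(-1)*conj(1) + 2*(-1)*conj(1) + 5*(0)*conj(1) + 5*(0)*conj(1)]
      = (1/20)[(4) + (4) + (-2) + (-2) + (-2) + (-2) + (0) + (0)] = 0/20 = 0
  <chi_5*chi_7, chi_2> = (1/20)[1*(4)*conj(1) + 1*(4)*conj(1) + 2*(-1)*conj(1) + 2*(-1)*conj(1) + 2*(-1)*conj(1) + 2*(-1)*conj(1) + 5*(0)*conj(-1) + 5*(0)*conj(-1)]
      = (1/20)[(4) + (4) + (-2) + (-2) + (-2) + (-2) + (0) + (0)] = 0/20 = 0
  <chi_5*chi_7, chi_3> = (1/20)[1*(4)*conj(1) + 1*(4)*conj(-1) + 2*(-1)*conj(-1) + 2*(-1)*conj(1) + 2*(-1)*conj(-1) + 2*(-1)*conj(1) + 5*(0)*conj(1) + 5*(0)*conj(-1)]
      = (1/20)[(4) + (-4) + (2) + (-2) + (2) + (-2) + (0) + (0)] = 0/20 = 0
  <chi_5*chi_7, chi_4> = (1/20)[1*(4)*conj(1) + 1*(4)*conj(-1) + 2*(-1)*conj(-1) + 2*(-1)*conj(1) + 2*(-1)*conj(-1) + 2*(-1)*conj(1) + 5*(0)*conj(-1) + 5*(0)*conj(1)]
      = (1/20)[(4) + (-4) + (2) + (-2) + (2) + (-2) + (0) + (0)] = 0/20 = 0
  <chi_5*chi_7, chi_5> = (1/20)[1*(4)*conj(2) + 1*(4)*conj(-2) + 2*(-1)*conj(1/2 + sqrt(5)/2) + 2*(-1)*conj(-1/2 + sqrt(5)/2) + 2*(-1)*conj(1/2 - sqrt(5)/2) + 2*(-1)*conj(-sqrt(5)/2 - 1/2) + 5*(0)*conj(0) + 5*(0)*conj(0)]
      = (1/20)[(8) + (-8) + (-sqrt(5) - 1) + (1 - sqrt(5)) + (-1 + sqrt(5)) + (1 + sqrt(5)) + (0) + (0)] = 0/20 = 0
  <chi_5*chi_7, chi_6> = (1/20)[1*(4)*conj(2) + 1*(4)*conj(2) + 2*(-1)*conj(-1/2 + sqrt(5)/2) + 2*(-1)*conj(-sqrt(5)/2 - 1/2) + 2*(-1)*conj(-sqrt(5)/2 - 1/2) + 2*(-1)*conj(-1/2 + sqrt(5)/2) + 5*(0)*conj(0) + 5*(0)*conj(0)]
      = (1/20)[(8) + (8) + (1 - sqrt(5)) + (1 + sqrt(5)) + (1 + sqrt(5)) + (1 - sqrt(5)) + (0) + (0)] = 20/20 = 1
  <chi_5*chi_7, chi_7> = (1/20)[1*(4)*conj(2) + 1*(4)*conj(-2) + 2*(-1)*conj(1/2 - sqrt(5)/2) + 2*(-1)*conj(-sqrt(5)/2 - 1/2) + 2*(-1)*conj(1/2 + sqrt(5)/2) + 2*(-1)*conj(-1/2 + sqrt(5)/2) + 5*(0)*conj(0) + 5*(0)*conj(0)]
      = (1/20)[(8) + (-8) + (-1 + sqrt(5)) + (1 + sqrt(5)) + (-sqrt(5) - 1) + (1 - sqrt(5)) + (0) + (0)] = 0/20 = 0
  <chi_5*chi_7, chi_8> = (1/20)[1*(4)*conj(2) + 1*(4)*conj(2) + 2*(-1)*conj(-sqrt(5)/2 - 1/2) + 2*(-1)*conj(-1/2 + sqrt(5)/2) + 2*(-1)*conj(-1/2 + sqrt(5)/2) + 2*(-1)*conj(-sqrt(5)/2 - 1/2) + 5*(0)*conj(0) + 5*(0)*conj(0)]
      = (1/20)[(8) + (8) + (1 + sqrt(5)) + (1 - sqrt(5)) + (1 - sqrt(5)) + (1 + sqrt(5)) + (0) + (0)] = 20/20 = 1
Hence the multiplicities are chi_6: 1, chi_8: 1. Dimension check: dim(chi_5)*dim(chi_7) = 2*2 = 4 and sum (mult * dim) = 1*2 + 1*2 = 4.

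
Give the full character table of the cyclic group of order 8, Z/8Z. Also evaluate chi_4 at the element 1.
Character table of Z/8Z (irreps indexed chi_0,...,chi_7 with chi_k(m) = zeta_8^(k*m), zeta_8 = exp(2*pi*i/8)):
  irrep \ class  {0} (size 1)  {1} (size 1)    {2} (size 1)  {3} (size 1)    {4} (size 1)  {5} (size 1)    {6} (size 1)  {7} (size 1)  
  chi_0          1             1               1             1               1             1               1             1             
  chi_1          1             exp(I*pi/4)     I             exp(3*I*pi/4)   -1            exp(-3*I*pi/4)  -I            exp(-I*pi/4)  
  chi_2          1             I               -1            -I              1             I               -1            -I            
  chi_3          1             exp(3*I*pi/4)   -I            exp(I*pi/4)     -1            exp(-I*pi/4)    I             exp(-3*I*pi/4)
  chi_4          1             -1              1             -1              1             -1              1             -1            
  chi_5          1             exp(-3*I*pi/4)  I             exp(-I*pi/4)    -1            exp(I*pi/4)     -I            exp(3*I*pi/4) 
  chi_6          1             -I              -1            I               1             -I              -1            I             
  chi_7          1             exp(-I*pi/4)    -I            exp(-3*I*pi/4)  -1            exp(3*I*pi/4)   I             exp(I*pi/4)   

Spot check: chi_4(1) = zeta_8^(4*1) = zeta_8^4 = -1.

Working: Z/8Z is abelian, so all 8 irreducible complex representations are 1-dimensional. They are given by chi_k(m) = zeta_8^(k*m) for k = 0,...,7. Row orthogonality: sum_m chi_k(m) conj(chi_l(m)) = 8 * [k = l].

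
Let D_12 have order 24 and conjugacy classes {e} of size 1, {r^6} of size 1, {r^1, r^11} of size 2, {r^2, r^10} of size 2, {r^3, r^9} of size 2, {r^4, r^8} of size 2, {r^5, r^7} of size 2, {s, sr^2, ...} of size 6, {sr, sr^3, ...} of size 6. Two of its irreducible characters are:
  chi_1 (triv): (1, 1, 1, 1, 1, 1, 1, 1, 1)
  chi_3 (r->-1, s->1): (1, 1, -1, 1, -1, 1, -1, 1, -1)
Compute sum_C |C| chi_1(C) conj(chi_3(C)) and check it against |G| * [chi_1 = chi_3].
Sum = 0; so <chi_1, chi_3> = 0 (distinct irreducibles are orthogonal).

Details: Compute term by term over conjugacy classes (|C| * chi_1(C) * conj(chi_3(C))):
  1*(1)*conj(1) + 1*(1)*conj(1) + 2*(1)*conj(-1) + 2*(1)*conj(1) + 2*(1)*conj(-1) + 2*(1)*conj(1) + 2*(1)*conj(-1) + 6*(1)*conj(1) + 6*(1)*conj(-1)
  = (1) + (1) + (-2) + (2) + (-2) + (2) + (-2) + (6) + (-6)
  = 0.
Dividing by |G| = 24 gives 0/24 = 0, matching the row-orthogonality relation <chi_1, chi_3> = [chi_1 = chi_3].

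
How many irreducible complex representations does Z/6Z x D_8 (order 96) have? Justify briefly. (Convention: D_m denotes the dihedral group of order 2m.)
42

Derivation: The number of irreducible complex representations of a finite group equals its number of conjugacy classes. For a direct product, #classes(G x H) = #classes(G) * #classes(H). Z/6Z has 6 classes (abelian), D_8 has 7 classes, so 6 * 7 = 42, so Z/6Z x D_8 (order 96) has exactly 42 irreducible complex representations.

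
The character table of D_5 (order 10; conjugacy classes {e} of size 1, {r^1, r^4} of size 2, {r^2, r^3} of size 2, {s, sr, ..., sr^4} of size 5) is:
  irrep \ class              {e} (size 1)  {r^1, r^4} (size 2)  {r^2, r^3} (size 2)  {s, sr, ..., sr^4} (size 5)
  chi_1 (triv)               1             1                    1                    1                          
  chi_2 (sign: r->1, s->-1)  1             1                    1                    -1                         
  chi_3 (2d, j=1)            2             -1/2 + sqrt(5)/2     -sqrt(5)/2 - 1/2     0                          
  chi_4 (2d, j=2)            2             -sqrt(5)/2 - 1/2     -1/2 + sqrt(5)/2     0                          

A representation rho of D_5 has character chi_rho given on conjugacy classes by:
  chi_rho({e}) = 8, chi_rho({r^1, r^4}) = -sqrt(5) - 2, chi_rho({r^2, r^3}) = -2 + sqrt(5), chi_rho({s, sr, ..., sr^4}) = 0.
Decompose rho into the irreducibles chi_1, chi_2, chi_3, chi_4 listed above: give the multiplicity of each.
Multiplicities: chi_1: 0, chi_2: 0, chi_3: 1, chi_4: 3.

Derivation: Use <chi_rho, chi> = (1/|G|) sum_C |C| * chi_rho(C) * conj(chi(C)) with |G| = 10 for each irreducible chi in the table:
  <chi_rho, chi_1> = (1/10)[1*(8)*conj(1) + 2*(-sqrt(5) - 2)*conj(1) + 2*(-2 + sqrt(5))*conj(1) + 5*(0)*conj(1)]
      = (1/10)[(8) + (-2*sqrt(5) - 4) + (-4 + 2*sqrt(5)) + (0)] = 0/10 = 0
  <chi_rho, chi_2> = (1/10)[1*(8)*conj(1) + 2*(-sqrt(5) - 2)*conj(1) + 2*(-2 + sqrt(5))*conj(1) + 5*(0)*conj(-1)]
      = (1/10)[(8) + (-2*sqrt(5) - 4) + (-4 + 2*sqrt(5)) + (0)] = 0/10 = 0
  <chi_rho, chi_3> = (1/10)[1*(8)*conj(2) + 2*(-sqrt(5) - 2)*conj(-1/2 + sqrt(5)/2) + 2*(-2 + sqrt(5))*conj(-sqrt(5)/2 - 1/2) + 5*(0)*conj(0)]
      = (1/10)[(16) + (-3 - sqrt(5)) + (-3 + sqrt(5)) + (0)] = 10/10 = 1
  <chi_rho, chi_4> = (1/10)[1*(8)*conj(2) + 2*(-sqrt(5) - 2)*conj(-sqrt(5)/2 - 1/2) + 2*(-2 + sqrt(5))*conj(-1/2 + sqrt(5)/2) + 5*(0)*conj(0)]
      = (1/10)[(16) + (3*sqrt(5) + 7) + (7 - 3*sqrt(5)) + (0)] = 30/10 = 3
Dimension check: dim(rho) = sum (mult * dim) = 0*1 + 0*1 + 1*2 + 3*2 = 8 = chi_rho(e) = 8.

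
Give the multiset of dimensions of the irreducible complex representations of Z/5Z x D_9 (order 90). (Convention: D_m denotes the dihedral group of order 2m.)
Dimensions: 1, 1, 1, 1, 1, 1, 1, 1, 1, 1, 2, 2, 2, 2, 2, 2, 2, 2, 2, 2, 2, 2, 2, 2, 2, 2, 2, 2, 2, 2

Derivation: There are 30 irreducibles (= number of conjugacy classes). Their dimensions d_i satisfy sum d_i^2 = |G| = 90: 1 + 1 + 1 + 1 + 1 + 1 + 1 + 1 + 1 + 1 + 4 + 4 + 4 + 4 + 4 + 4 + 4 + 4 + 4 + 4 + 4 + 4 + 4 + 4 + 4 + 4 + 4 + 4 + 4 + 4 = 90. (For the product with Z/5Z: each of the 5 1-dim characters of Z/5Z tensors with each irrep of D_9, giving 5 copies of each D_9-dimension.)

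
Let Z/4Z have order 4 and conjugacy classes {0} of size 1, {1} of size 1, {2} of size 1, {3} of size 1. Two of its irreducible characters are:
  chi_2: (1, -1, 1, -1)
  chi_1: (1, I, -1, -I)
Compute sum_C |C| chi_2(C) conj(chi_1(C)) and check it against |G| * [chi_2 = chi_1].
Sum = 0; so <chi_2, chi_1> = 0 (distinct irreducibles are orthogonal).

Explanation: Compute term by term over conjugacy classes (|C| * chi_2(C) * conj(chi_1(C))):
  1*(1)*conj(1) + 1*(-1)*conj(I) + 1*(1)*conj(-1) + 1*(-1)*conj(-I)
  = (1) + (I) + (-1) + (-I)
  = 0.
(Exp terms are combined using exp(i*s)*conj(exp(i*t)) = exp(i*(s-t)), and sums of them are collapsed using the identity that for every m > 1 the m distinct m-th roots of unity sum to 0, e.g. 1 + exp(2*I*pi/3) + exp(-2*I*pi/3) = 0.)
Dividing by |G| = 4 gives 0/4 = 0, matching the row-orthogonality relation <chi_2, chi_1> = [chi_2 = chi_1].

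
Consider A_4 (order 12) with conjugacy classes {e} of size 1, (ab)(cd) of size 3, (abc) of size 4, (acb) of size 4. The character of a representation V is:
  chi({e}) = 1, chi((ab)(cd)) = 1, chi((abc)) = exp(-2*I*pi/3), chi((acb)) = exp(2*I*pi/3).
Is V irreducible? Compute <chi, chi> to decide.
Irreducible: <chi, chi> = 1.

Details: <chi, chi> = (1/|G|) sum_C |C| * |chi(C)|^2 = (1/12)[1*|1|^2 + 3*|1|^2 + 4*|exp(-2*I*pi/3)|^2 + 4*|exp(2*I*pi/3)|^2]
  = (1/12)[(1) + (3) + (4) + (4)] = 12/12 = 1.
(Exp terms are combined using exp(i*s)*conj(exp(i*t)) = exp(i*(s-t)), and sums of them are collapsed using the identity that for every m > 1 the m distinct m-th roots of unity sum to 0, e.g. 1 + exp(2*I*pi/3) + exp(-2*I*pi/3) = 0.)
A character is irreducible iff <chi, chi> = 1, so this representation is irreducible.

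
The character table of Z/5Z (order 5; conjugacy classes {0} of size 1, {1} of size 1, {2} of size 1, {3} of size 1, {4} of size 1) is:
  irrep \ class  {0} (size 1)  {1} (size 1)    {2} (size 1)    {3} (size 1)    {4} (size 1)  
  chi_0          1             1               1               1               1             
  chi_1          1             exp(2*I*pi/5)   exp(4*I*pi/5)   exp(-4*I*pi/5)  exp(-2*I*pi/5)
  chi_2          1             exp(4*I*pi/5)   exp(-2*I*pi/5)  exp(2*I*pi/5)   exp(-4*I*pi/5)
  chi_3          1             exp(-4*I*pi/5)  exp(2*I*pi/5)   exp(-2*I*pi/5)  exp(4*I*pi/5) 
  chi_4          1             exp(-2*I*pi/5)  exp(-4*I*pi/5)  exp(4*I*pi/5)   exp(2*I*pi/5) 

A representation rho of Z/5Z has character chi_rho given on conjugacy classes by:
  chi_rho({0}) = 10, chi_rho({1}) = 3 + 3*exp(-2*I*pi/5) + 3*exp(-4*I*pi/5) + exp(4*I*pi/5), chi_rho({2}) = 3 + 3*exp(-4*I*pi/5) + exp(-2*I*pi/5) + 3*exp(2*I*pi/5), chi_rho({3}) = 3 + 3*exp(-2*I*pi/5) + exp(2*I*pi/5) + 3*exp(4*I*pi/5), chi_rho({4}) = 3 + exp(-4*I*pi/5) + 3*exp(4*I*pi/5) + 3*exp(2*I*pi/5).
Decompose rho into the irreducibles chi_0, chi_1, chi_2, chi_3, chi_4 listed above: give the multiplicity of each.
Multiplicities: chi_0: 3, chi_1: 0, chi_2: 1, chi_3: 3, chi_4: 3.

Proof sketch: Use <chi_rho, chi> = (1/|G|) sum_C |C| * chi_rho(C) * conj(chi(C)) with |G| = 5 for each irreducible chi in the table:
  <chi_rho, chi_0> = (1/5)[1*(10)*conj(1) + 1*(3 + 3*exp(-2*I*pi/5) + 3*exp(-4*I*pi/5) + exp(4*I*pi/5))*conj(1) + 1*(3 + 3*exp(-4*I*pi/5) + exp(-2*I*pi/5) + 3*exp(2*I*pi/5))*conj(1) + 1*(3 + 3*exp(-2*I*pi/5) + exp(2*I*pi/5) + 3*exp(4*I*pi/5))*conj(1) + 1*(3 + exp(-4*I*pi/5) + 3*exp(4*I*pi/5) + 3*exp(2*I*pi/5))*conj(1)]
      = (1/5)[(10) + (3 + 3*exp(-2*I*pi/5) + 3*exp(-4*I*pi/5) + exp(4*I*pi/5)) + (3 + 3*exp(-4*I*pi/5) + exp(-2*I*pi/5) + 3*exp(2*I*pi/5)) + (3 + 3*exp(-2*I*pi/5) + exp(2*I*pi/5) + 3*exp(4*I*pi/5)) + (3 + exp(-4*I*pi/5) + 3*exp(4*I*pi/5) + 3*exp(2*I*pi/5))] = 15/5 = 3
  <chi_rho, chi_1> = (1/5)[1*(10)*conj(1) + 1*(3 + 3*exp(-2*I*pi/5) + 3*exp(-4*I*pi/5) + exp(4*I*pi/5))*conj(exp(2*I*pi/5)) + 1*(3 + 3*exp(-4*I*pi/5) + exp(-2*I*pi/5) + 3*exp(2*I*pi/5))*conj(exp(4*I*pi/5)) + 1*(3 + 3*exp(-2*I*pi/5) + exp(2*I*pi/5) + 3*exp(4*I*pi/5))*conj(exp(-4*I*pi/5)) + 1*(3 + exp(-4*I*pi/5) + 3*exp(4*I*pi/5) + 3*exp(2*I*pi/5))*conj(exp(-2*I*pi/5))]
      = (1/5)[(10) + (3*exp(-2*I*pi/5) + 3*exp(-4*I*pi/5) + exp(2*I*pi/5) + 3*exp(4*I*pi/5)) + (3*exp(-2*I*pi/5) + 3*exp(-4*I*pi/5) + exp(4*I*pi/5) + 3*exp(2*I*pi/5)) + (3*exp(-2*I*pi/5) + exp(-4*I*pi/5) + 3*exp(4*I*pi/5) + 3*exp(2*I*pi/5)) + (3*exp(-4*I*pi/5) + exp(-2*I*pi/5) + 3*exp(4*I*pi/5) + 3*exp(2*I*pi/5))] = 0/5 = 0
  <chi_rho, chi_2> = (1/5)[1*(10)*conj(1) + 1*(3 + 3*exp(-2*I*pi/5) + 3*exp(-4*I*pi/5) + exp(4*I*pi/5))*conj(exp(4*I*pi/5)) + 1*(3 + 3*exp(-4*I*pi/5) + exp(-2*I*pi/5) + 3*exp(2*I*pi/5))*conj(exp(-2*I*pi/5)) + 1*(3 + 3*exp(-2*I*pi/5) + exp(2*I*pi/5) + 3*exp(4*I*pi/5))*conj(exp(2*I*pi/5)) + 1*(3 + exp(-4*I*pi/5) + 3*exp(4*I*pi/5) + 3*exp(2*I*pi/5))*conj(exp(-4*I*pi/5))]
      = (1/5)[(10) + (1 + 3*exp(-4*I*pi/5) + 3*exp(4*I*pi/5) + 3*exp(2*I*pi/5)) + (1 + 3*exp(-2*I*pi/5) + 3*exp(4*I*pi/5) + 3*exp(2*I*pi/5)) + (1 + 3*exp(-2*I*pi/5) + 3*exp(-4*I*pi/5) + 3*exp(2*I*pi/5)) + (1 + 3*exp(-2*I*pi/5) + 3*exp(-4*I*pi/5) + 3*exp(4*I*pi/5))] = 5/5 = 1
  <chi_rho, chi_3> = (1/5)[1*(10)*conj(1) + 1*(3 + 3*exp(-2*I*pi/5) + 3*exp(-4*I*pi/5) + exp(4*I*pi/5))*conj(exp(-4*I*pi/5)) + 1*(3 + 3*exp(-4*I*pi/5) + exp(-2*I*pi/5) + 3*exp(2*I*pi/5))*conj(exp(2*I*pi/5)) + 1*(3 + 3*exp(-2*I*pi/5) + exp(2*I*pi/5) + 3*exp(4*I*pi/5))*conj(exp(-2*I*pi/5)) + 1*(3 + exp(-4*I*pi/5) + 3*exp(4*I*pi/5) + 3*exp(2*I*pi/5))*conj(exp(4*I*pi/5))]
      = (1/5)[(10) + (3 + exp(-2*I*pi/5) + 3*exp(4*I*pi/5) + 3*exp(2*I*pi/5)) + (3 + 3*exp(-2*I*pi/5) + exp(-4*I*pi/5) + 3*exp(4*I*pi/5)) + (3 + 3*exp(-4*I*pi/5) + exp(4*I*pi/5) + 3*exp(2*I*pi/5)) + (3 + 3*exp(-2*I*pi/5) + 3*exp(-4*I*pi/5) + exp(2*I*pi/5))] = 15/5 = 3
  <chi_rho, chi_4> = (1/5)[1*(10)*conj(1) + 1*(3 + 3*exp(-2*I*pi/5) + 3*exp(-4*I*pi/5) + exp(4*I*pi/5))*conj(exp(-2*I*pi/5)) + 1*(3 + 3*exp(-4*I*pi/5) + exp(-2*I*pi/5) + 3*exp(2*I*pi/5))*conj(exp(-4*I*pi/5)) + 1*(3 + 3*exp(-2*I*pi/5) + exp(2*I*pi/5) + 3*exp(4*I*pi/5))*conj(exp(4*I*pi/5)) + 1*(3 + exp(-4*I*pi/5) + 3*exp(4*I*pi/5) + 3*exp(2*I*pi/5))*conj(exp(2*I*pi/5))]
      = (1/5)[(10) + (3 + 3*exp(-2*I*pi/5) + exp(-4*I*pi/5) + 3*exp(2*I*pi/5)) + (3 + 3*exp(-4*I*pi/5) + exp(2*I*pi/5) + 3*exp(4*I*pi/5)) + (3 + 3*exp(-4*I*pi/5) + exp(-2*I*pi/5) + 3*exp(4*I*pi/5)) + (3 + 3*exp(-2*I*pi/5) + exp(4*I*pi/5) + 3*exp(2*I*pi/5))] = 15/5 = 3
(Exp terms are combined using exp(i*s)*conj(exp(i*t)) = exp(i*(s-t)), and sums of them are collapsed using the identity that for every m > 1 the m distinct m-th roots of unity sum to 0, e.g. 1 + exp(2*I*pi/3) + exp(-2*I*pi/3) = 0.)
Dimension check: dim(rho) = sum (mult * dim) = 3*1 + 0*1 + 1*1 + 3*1 + 3*1 = 10 = chi_rho(e) = 10.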